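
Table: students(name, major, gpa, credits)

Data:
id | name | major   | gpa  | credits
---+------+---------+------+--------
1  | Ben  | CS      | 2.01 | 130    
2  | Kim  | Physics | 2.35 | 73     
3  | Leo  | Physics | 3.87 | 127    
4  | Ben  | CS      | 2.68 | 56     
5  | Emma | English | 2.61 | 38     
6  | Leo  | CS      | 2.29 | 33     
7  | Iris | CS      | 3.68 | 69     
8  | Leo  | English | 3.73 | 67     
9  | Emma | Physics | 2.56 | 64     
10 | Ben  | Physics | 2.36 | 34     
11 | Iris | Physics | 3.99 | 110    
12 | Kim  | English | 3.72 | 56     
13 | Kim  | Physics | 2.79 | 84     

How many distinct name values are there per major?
SELECT major, COUNT(DISTINCT name)
FROM students
GROUP BY major

Result:
  CS: 3 distinct
  English: 3 distinct
  Physics: 5 distinct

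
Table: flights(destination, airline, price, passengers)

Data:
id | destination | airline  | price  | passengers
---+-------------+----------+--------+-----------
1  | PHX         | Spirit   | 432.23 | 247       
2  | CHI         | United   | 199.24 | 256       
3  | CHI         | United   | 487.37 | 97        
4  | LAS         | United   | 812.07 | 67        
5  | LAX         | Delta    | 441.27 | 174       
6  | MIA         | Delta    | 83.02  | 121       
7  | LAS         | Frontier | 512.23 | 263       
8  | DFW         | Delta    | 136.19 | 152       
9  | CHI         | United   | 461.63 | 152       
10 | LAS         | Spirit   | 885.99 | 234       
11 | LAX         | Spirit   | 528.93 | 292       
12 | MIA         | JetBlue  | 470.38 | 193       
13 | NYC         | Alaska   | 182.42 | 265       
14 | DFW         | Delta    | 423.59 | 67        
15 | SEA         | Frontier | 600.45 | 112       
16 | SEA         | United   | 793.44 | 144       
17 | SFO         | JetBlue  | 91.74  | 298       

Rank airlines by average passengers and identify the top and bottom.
SELECT airline, AVG(passengers)
FROM flights
GROUP BY airline
ORDER BY AVG(passengers)

All groups:
  Delta: 128.50
  United: 143.20
  Frontier: 187.50
  JetBlue: 245.50
  Spirit: 257.67
  Alaska: 265.00

Highest: Alaska (265.00)
Lowest: Delta (128.50)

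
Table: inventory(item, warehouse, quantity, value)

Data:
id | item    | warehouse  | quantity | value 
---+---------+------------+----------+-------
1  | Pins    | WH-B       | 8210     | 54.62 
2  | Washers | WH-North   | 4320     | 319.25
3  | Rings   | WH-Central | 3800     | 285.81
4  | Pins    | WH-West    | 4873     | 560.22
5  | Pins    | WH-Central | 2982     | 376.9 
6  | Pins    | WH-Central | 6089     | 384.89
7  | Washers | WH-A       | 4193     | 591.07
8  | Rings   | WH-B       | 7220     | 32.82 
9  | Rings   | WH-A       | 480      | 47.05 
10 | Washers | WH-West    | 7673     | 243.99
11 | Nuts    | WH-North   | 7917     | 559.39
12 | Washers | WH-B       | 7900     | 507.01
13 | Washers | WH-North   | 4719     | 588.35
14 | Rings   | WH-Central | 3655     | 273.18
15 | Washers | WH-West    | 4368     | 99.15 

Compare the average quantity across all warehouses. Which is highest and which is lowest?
SELECT warehouse, AVG(quantity)
FROM inventory
GROUP BY warehouse
ORDER BY AVG(quantity)

All groups:
  WH-A: 2336.50
  WH-Central: 4131.50
  WH-West: 5638.00
  WH-North: 5652.00
  WH-B: 7776.67

Highest: WH-B (7776.67)
Lowest: WH-A (2336.50)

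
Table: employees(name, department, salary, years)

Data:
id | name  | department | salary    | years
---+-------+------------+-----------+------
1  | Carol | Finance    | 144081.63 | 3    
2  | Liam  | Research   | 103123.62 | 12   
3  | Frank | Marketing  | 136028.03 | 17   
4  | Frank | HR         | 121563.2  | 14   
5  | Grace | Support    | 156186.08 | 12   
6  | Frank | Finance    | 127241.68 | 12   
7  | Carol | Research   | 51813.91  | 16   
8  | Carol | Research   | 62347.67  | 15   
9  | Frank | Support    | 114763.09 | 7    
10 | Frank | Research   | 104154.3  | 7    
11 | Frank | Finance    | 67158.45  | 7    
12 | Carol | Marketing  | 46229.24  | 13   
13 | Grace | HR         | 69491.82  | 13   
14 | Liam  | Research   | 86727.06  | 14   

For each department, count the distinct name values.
SELECT department, COUNT(DISTINCT name)
FROM employees
GROUP BY department

Result:
  Finance: 2 distinct
  HR: 2 distinct
  Marketing: 2 distinct
  Research: 3 distinct
  Support: 2 distinct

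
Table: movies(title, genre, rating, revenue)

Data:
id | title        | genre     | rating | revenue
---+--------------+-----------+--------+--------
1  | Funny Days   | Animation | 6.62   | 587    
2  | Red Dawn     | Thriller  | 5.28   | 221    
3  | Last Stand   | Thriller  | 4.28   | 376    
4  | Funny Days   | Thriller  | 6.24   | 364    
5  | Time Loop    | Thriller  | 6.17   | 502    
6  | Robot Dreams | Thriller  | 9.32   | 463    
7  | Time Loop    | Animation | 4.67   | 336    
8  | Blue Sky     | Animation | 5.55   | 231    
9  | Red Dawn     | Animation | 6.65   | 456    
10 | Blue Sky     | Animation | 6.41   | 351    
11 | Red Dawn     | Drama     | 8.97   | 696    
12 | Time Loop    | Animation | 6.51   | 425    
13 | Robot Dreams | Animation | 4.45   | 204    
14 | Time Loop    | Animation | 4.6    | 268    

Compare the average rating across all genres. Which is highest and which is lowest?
SELECT genre, AVG(rating)
FROM movies
GROUP BY genre
ORDER BY AVG(rating)

All groups:
  Animation: 5.68
  Thriller: 6.26
  Drama: 8.97

Highest: Drama (8.97)
Lowest: Animation (5.68)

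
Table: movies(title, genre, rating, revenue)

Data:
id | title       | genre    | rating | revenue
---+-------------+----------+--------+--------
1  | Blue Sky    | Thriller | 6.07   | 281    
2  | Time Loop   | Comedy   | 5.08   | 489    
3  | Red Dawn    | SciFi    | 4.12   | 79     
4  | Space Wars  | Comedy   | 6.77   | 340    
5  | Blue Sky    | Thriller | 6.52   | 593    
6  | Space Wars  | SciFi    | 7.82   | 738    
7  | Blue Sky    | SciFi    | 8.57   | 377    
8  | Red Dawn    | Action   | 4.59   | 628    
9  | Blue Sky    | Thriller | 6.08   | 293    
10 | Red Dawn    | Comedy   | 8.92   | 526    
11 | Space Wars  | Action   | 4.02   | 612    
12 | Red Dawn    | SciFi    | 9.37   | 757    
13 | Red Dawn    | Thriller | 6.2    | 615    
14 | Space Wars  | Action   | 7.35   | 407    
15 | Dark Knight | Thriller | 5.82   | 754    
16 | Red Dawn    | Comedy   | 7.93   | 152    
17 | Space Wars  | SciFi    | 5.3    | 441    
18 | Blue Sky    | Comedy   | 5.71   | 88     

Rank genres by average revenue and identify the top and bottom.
SELECT genre, AVG(revenue)
FROM movies
GROUP BY genre
ORDER BY AVG(revenue)

All groups:
  Comedy: 319.00
  SciFi: 478.40
  Thriller: 507.20
  Action: 549.00

Highest: Action (549.00)
Lowest: Comedy (319.00)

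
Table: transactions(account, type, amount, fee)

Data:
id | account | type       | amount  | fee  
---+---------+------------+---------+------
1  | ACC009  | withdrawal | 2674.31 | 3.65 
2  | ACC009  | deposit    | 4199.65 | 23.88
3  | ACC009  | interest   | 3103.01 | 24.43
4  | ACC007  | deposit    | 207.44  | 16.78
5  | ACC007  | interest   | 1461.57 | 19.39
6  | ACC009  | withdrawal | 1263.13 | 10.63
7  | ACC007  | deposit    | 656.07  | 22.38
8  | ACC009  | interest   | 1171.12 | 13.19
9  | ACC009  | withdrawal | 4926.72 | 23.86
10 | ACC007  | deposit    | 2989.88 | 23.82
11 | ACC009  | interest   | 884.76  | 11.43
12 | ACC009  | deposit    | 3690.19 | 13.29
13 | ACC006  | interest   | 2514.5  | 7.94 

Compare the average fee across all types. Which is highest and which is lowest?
SELECT type, AVG(fee)
FROM transactions
GROUP BY type
ORDER BY AVG(fee)

All groups:
  withdrawal: 12.71
  interest: 15.28
  deposit: 20.03

Highest: deposit (20.03)
Lowest: withdrawal (12.71)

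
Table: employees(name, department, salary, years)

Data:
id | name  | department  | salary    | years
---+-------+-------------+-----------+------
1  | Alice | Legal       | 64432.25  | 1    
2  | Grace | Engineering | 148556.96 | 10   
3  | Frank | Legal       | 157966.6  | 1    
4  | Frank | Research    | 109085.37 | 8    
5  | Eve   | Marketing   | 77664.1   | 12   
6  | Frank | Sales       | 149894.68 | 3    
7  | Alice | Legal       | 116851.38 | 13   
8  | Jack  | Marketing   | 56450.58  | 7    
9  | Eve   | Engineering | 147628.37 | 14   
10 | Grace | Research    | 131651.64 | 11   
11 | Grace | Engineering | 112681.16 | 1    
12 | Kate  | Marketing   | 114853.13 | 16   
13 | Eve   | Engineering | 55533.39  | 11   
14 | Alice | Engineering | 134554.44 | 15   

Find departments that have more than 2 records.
SELECT department, COUNT(*) as cnt
FROM employees
GROUP BY department
HAVING COUNT(*) > 2

Result:
  Engineering: 5
  Legal: 3
  Marketing: 3

Note: HAVING filters groups after aggregation, WHERE filters rows before.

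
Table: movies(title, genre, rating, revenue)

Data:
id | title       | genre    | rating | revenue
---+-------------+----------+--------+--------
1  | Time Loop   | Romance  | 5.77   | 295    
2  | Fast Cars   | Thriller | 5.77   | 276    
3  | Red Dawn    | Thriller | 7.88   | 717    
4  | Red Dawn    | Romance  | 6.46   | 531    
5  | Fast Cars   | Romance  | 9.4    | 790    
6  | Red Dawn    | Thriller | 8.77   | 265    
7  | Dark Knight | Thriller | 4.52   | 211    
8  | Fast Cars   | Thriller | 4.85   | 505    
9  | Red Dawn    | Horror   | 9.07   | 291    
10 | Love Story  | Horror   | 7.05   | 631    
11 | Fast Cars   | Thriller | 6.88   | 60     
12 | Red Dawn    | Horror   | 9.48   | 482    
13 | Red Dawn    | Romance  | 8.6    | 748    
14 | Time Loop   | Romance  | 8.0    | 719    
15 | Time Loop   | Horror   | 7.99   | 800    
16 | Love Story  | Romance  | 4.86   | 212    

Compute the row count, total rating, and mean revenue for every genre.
SELECT genre,
       COUNT(*) as cnt,
       SUM(rating) as total_rating,
       AVG(revenue) as avg_revenue
FROM movies
GROUP BY genre

Result:
  Horror: 4 records, 33.59 total rating, 551.00 avg revenue
  Romance: 6 records, 43.09 total rating, 549.17 avg revenue
  Thriller: 6 records, 38.67 total rating, 339.00 avg revenue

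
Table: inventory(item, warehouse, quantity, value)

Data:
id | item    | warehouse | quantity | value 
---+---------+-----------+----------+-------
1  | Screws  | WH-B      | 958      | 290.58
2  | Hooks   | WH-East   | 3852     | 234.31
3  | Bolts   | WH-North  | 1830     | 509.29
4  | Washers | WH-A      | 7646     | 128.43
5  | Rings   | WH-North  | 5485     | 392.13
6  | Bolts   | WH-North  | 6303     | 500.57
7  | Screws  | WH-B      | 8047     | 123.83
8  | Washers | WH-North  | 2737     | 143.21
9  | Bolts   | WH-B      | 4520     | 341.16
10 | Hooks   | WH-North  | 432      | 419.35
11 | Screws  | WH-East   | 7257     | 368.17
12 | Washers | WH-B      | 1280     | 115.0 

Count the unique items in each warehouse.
SELECT warehouse, COUNT(DISTINCT item)
FROM inventory
GROUP BY warehouse

Result:
  WH-A: 1 distinct
  WH-B: 3 distinct
  WH-East: 2 distinct
  WH-North: 4 distinct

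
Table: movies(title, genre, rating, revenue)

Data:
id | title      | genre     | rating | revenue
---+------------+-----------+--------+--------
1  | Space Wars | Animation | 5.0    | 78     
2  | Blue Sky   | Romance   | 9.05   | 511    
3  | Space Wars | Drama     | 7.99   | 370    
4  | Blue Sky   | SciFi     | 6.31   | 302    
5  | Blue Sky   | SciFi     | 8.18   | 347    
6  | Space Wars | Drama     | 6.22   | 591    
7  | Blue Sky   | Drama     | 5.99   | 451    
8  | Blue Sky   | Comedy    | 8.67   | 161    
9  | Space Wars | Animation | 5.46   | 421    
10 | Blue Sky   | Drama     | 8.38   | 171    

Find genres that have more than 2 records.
SELECT genre, COUNT(*) as cnt
FROM movies
GROUP BY genre
HAVING COUNT(*) > 2

Result:
  Drama: 4

Note: HAVING filters groups after aggregation, WHERE filters rows before.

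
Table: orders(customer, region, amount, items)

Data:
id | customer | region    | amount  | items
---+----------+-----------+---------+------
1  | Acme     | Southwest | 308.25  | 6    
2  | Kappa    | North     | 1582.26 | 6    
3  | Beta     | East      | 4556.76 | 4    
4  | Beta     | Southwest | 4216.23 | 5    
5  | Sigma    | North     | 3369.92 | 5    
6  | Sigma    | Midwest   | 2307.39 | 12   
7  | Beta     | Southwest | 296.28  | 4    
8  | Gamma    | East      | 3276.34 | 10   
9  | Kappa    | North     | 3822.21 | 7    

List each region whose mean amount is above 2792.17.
SELECT region, AVG(amount)
FROM orders
GROUP BY region
HAVING AVG(amount) > 2792.17

Result:
  East: avg=3916.55
  North: avg=2924.80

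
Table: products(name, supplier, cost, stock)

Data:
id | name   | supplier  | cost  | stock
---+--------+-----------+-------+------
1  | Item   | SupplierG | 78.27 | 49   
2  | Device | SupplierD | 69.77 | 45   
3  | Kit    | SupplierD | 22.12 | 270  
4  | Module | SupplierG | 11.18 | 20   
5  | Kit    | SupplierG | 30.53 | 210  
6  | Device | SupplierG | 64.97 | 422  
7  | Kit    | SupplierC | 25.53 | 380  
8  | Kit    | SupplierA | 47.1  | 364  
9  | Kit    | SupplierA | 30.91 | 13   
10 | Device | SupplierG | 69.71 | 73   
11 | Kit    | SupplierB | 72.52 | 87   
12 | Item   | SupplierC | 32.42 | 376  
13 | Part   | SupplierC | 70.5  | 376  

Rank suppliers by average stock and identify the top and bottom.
SELECT supplier, AVG(stock)
FROM products
GROUP BY supplier
ORDER BY AVG(stock)

All groups:
  SupplierB: 87.00
  SupplierG: 154.80
  SupplierD: 157.50
  SupplierA: 188.50
  SupplierC: 377.33

Highest: SupplierC (377.33)
Lowest: SupplierB (87.00)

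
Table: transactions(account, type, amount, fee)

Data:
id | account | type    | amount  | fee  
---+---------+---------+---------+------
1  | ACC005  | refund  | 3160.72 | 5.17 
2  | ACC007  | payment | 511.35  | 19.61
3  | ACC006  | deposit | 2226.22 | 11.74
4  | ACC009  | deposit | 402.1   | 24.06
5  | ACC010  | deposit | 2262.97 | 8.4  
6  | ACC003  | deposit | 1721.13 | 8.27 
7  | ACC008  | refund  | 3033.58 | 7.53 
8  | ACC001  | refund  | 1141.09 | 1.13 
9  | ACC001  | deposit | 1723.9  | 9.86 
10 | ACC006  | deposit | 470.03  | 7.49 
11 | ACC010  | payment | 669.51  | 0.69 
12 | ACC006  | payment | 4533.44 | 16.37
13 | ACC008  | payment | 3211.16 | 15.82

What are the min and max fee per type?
SELECT type, MIN(fee), MAX(fee)
FROM transactions
GROUP BY type

Result:
  deposit: min=7.49, max=24.06
  payment: min=0.69, max=19.61
  refund: min=1.13, max=7.53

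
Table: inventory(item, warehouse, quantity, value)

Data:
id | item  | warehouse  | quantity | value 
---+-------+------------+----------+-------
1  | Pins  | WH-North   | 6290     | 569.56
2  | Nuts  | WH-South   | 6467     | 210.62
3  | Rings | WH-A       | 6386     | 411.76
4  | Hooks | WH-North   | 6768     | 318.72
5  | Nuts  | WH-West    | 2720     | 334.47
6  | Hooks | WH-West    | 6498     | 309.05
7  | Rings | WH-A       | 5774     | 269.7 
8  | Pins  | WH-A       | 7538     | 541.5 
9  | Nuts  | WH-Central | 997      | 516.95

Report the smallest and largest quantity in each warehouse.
SELECT warehouse, MIN(quantity), MAX(quantity)
FROM inventory
GROUP BY warehouse

Result:
  WH-A: min=5774, max=7538
  WH-Central: min=997, max=997
  WH-North: min=6290, max=6768
  WH-South: min=6467, max=6467
  WH-West: min=2720, max=6498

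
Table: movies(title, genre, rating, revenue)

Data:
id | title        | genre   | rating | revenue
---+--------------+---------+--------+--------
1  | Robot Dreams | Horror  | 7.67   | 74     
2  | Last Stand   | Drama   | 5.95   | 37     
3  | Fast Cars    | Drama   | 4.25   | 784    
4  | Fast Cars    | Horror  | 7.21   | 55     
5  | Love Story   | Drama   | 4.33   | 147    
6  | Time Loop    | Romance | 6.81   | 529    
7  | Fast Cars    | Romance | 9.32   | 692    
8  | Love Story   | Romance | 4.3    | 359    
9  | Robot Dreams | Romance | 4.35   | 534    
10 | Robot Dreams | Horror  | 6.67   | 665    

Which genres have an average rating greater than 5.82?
SELECT genre, AVG(rating)
FROM movies
GROUP BY genre
HAVING AVG(rating) > 5.82

Result:
  Horror: avg=7.18
  Romance: avg=6.20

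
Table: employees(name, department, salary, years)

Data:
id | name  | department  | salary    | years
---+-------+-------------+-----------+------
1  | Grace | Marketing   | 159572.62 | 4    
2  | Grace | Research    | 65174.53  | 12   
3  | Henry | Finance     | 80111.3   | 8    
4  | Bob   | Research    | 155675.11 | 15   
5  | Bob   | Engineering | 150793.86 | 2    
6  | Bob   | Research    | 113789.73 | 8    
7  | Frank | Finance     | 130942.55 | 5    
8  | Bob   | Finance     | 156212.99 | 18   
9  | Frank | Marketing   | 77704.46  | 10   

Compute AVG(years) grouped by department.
SELECT department, AVG(years) as result
FROM employees
GROUP BY department

Result:
  Engineering: 2.00
  Finance: 10.33
  Marketing: 7.00
  Research: 11.67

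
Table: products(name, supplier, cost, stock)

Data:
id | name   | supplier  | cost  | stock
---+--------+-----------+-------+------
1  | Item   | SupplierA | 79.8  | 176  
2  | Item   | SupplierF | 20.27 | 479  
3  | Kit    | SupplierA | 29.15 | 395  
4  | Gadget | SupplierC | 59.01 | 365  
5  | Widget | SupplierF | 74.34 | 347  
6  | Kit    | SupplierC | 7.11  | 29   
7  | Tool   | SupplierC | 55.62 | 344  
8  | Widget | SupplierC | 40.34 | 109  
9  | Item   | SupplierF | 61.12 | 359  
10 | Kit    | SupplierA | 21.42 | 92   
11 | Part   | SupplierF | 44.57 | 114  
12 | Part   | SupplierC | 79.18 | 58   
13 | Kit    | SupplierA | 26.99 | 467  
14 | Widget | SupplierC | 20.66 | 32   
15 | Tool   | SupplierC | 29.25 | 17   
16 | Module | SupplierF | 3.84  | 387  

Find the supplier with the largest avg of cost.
SELECT supplier, AVG(cost) as val
FROM products
GROUP BY supplier
ORDER BY val DESC
LIMIT 1

Result: SupplierC with avg(cost) = 41.60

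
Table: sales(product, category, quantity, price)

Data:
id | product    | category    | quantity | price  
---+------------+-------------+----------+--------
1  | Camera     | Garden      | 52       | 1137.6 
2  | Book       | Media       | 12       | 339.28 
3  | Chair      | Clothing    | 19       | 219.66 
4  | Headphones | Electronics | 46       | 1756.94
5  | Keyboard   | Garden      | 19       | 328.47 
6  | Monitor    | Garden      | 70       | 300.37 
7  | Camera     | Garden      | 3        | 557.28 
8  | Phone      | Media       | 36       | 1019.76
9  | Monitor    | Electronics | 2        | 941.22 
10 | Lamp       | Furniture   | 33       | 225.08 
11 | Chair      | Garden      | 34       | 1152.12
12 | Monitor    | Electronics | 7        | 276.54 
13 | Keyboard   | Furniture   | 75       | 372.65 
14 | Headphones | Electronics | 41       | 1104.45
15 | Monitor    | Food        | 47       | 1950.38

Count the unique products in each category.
SELECT category, COUNT(DISTINCT product)
FROM sales
GROUP BY category

Result:
  Clothing: 1 distinct
  Electronics: 2 distinct
  Food: 1 distinct
  Furniture: 2 distinct
  Garden: 4 distinct
  Media: 2 distinct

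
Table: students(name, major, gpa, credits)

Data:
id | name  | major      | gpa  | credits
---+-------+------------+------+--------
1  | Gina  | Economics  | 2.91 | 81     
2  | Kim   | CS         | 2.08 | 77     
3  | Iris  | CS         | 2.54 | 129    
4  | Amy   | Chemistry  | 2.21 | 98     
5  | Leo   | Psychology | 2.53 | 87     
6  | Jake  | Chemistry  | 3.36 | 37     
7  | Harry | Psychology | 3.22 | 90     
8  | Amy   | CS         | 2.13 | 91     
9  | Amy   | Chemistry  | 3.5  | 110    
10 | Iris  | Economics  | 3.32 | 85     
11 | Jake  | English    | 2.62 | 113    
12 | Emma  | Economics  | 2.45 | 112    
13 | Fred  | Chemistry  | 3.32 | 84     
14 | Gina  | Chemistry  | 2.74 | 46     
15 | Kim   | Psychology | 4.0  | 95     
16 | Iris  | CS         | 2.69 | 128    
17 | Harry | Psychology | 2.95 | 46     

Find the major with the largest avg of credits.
SELECT major, AVG(credits) as val
FROM students
GROUP BY major
ORDER BY val DESC
LIMIT 1

Result: English with avg(credits) = 113.00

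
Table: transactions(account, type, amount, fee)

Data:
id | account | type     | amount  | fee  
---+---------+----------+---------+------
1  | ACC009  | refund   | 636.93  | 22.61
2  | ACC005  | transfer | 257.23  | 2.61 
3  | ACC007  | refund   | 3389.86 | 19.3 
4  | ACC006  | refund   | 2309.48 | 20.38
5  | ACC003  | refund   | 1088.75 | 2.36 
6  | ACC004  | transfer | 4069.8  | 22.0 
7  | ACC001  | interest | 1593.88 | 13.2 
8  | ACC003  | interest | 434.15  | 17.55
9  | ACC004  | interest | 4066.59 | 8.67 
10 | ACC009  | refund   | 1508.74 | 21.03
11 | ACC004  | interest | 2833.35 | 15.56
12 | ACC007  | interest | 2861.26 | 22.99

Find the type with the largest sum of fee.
SELECT type, SUM(fee) as val
FROM transactions
GROUP BY type
ORDER BY val DESC
LIMIT 1

Result: refund with sum(fee) = 85.68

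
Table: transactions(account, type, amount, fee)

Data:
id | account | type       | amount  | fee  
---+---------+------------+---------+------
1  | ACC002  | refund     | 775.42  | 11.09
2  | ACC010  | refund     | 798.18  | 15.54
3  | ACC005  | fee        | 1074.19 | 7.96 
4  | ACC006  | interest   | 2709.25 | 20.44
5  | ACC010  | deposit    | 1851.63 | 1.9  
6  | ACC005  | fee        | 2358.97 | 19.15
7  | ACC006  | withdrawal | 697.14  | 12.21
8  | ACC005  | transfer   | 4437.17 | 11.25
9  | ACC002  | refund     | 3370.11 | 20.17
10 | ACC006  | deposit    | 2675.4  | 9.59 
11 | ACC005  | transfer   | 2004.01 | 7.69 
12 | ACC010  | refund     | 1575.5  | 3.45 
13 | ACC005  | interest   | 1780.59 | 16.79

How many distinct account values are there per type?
SELECT type, COUNT(DISTINCT account)
FROM transactions
GROUP BY type

Result:
  deposit: 2 distinct
  fee: 1 distinct
  interest: 2 distinct
  refund: 2 distinct
  transfer: 1 distinct
  withdrawal: 1 distinct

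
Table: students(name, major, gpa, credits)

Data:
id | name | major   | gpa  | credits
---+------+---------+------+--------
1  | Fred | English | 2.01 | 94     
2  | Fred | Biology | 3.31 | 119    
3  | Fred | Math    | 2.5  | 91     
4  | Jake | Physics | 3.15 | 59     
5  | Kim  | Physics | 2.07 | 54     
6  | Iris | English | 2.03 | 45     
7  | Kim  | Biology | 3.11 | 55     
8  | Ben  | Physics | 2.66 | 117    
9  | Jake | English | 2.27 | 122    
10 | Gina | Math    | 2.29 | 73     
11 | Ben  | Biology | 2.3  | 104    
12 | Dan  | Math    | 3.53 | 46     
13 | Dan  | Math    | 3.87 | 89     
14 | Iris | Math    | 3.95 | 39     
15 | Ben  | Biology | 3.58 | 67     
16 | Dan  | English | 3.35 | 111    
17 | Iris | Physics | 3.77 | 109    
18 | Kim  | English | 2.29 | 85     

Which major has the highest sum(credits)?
SELECT major, SUM(credits) as val
FROM students
GROUP BY major
ORDER BY val DESC
LIMIT 1

Result: English with sum(credits) = 457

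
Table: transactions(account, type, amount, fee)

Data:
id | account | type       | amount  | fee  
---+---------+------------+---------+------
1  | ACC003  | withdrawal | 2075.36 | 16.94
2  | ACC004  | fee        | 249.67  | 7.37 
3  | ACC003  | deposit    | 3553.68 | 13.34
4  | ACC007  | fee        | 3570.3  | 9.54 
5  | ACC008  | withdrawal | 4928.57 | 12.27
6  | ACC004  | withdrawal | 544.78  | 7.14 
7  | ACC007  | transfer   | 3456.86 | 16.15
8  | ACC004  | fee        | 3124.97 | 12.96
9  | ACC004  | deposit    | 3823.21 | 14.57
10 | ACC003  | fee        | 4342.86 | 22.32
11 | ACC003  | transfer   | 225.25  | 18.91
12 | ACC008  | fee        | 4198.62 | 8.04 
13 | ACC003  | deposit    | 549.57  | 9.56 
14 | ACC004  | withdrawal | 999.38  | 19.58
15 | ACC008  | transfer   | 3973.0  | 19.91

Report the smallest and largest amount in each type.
SELECT type, MIN(amount), MAX(amount)
FROM transactions
GROUP BY type

Result:
  deposit: min=549.57, max=3823.21
  fee: min=249.67, max=4342.86
  transfer: min=225.25, max=3973.00
  withdrawal: min=544.78, max=4928.57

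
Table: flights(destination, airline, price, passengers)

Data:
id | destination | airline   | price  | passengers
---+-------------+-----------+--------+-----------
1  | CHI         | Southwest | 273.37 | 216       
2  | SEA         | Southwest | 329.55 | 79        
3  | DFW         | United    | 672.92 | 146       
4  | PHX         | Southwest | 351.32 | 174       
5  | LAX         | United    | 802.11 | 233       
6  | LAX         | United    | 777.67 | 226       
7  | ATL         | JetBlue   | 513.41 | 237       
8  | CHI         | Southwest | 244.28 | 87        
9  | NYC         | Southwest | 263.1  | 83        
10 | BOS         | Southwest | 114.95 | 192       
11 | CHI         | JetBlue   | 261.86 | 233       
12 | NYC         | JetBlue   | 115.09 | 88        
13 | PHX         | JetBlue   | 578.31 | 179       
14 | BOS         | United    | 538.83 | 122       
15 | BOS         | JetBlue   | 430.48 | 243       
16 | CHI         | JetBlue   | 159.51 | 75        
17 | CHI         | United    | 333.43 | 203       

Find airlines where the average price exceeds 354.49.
SELECT airline, AVG(price)
FROM flights
GROUP BY airline
HAVING AVG(price) > 354.49

Result:
  United: avg=624.99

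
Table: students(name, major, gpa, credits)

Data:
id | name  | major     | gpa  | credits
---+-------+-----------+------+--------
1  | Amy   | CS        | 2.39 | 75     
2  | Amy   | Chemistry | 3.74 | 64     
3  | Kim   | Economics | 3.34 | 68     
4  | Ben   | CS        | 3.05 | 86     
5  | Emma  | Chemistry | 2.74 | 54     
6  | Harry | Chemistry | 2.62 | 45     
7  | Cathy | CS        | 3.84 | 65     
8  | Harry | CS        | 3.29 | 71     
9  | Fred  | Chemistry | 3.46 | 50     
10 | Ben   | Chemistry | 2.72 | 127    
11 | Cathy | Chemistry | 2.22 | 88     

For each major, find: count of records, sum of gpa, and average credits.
SELECT major,
       COUNT(*) as cnt,
       SUM(gpa) as total_gpa,
       AVG(credits) as avg_credits
FROM students
GROUP BY major

Result:
  CS: 4 records, 12.57 total gpa, 74.25 avg credits
  Chemistry: 6 records, 17.50 total gpa, 71.33 avg credits
  Economics: 1 records, 3.34 total gpa, 68.00 avg credits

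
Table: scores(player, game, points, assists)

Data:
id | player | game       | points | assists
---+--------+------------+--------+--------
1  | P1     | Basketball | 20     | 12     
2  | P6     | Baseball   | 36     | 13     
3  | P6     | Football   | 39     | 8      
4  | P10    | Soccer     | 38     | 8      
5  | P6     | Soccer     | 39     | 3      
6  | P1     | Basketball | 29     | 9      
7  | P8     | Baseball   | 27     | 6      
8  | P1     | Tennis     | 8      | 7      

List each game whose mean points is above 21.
SELECT game, AVG(points)
FROM scores
GROUP BY game
HAVING AVG(points) > 21

Result:
  Baseball: avg=31.50
  Basketball: avg=24.50
  Football: avg=39.00
  Soccer: avg=38.50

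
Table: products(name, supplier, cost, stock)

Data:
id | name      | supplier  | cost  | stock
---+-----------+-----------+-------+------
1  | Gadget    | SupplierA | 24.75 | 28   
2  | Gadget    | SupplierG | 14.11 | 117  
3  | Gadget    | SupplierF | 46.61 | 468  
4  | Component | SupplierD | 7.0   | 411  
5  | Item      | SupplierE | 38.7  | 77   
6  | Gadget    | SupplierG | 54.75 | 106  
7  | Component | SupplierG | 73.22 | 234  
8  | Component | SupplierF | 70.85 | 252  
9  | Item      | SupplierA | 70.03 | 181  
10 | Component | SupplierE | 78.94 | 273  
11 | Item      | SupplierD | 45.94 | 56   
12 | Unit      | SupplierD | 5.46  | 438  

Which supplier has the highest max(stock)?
SELECT supplier, MAX(stock) as val
FROM products
GROUP BY supplier
ORDER BY val DESC
LIMIT 1

Result: SupplierF with max(stock) = 468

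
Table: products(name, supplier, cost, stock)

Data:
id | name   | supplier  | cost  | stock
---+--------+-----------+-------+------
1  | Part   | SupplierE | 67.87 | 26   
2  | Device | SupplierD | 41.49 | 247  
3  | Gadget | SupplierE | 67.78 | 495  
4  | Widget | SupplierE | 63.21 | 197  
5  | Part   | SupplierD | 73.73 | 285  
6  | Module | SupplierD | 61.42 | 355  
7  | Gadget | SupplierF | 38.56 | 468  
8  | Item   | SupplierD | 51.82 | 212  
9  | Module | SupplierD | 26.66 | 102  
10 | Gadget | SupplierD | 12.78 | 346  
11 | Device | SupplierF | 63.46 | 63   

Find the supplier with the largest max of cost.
SELECT supplier, MAX(cost) as val
FROM products
GROUP BY supplier
ORDER BY val DESC
LIMIT 1

Result: SupplierD with max(cost) = 73.73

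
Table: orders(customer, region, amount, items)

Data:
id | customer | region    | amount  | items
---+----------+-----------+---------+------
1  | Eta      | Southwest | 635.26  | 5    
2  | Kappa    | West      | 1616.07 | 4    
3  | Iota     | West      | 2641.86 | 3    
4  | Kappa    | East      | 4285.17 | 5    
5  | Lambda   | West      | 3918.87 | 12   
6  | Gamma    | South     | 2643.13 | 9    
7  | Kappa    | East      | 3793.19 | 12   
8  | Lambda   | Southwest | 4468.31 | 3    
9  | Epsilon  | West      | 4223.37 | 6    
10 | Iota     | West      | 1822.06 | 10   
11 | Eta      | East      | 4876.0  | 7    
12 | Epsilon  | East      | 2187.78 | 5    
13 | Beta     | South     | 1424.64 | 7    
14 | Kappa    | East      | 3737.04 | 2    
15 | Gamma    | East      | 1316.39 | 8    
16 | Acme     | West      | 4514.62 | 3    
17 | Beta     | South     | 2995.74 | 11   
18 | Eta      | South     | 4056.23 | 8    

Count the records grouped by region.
SELECT region, COUNT(*) as count
FROM orders
GROUP BY region

Result:
  East: 6
  South: 4
  Southwest: 2
  West: 6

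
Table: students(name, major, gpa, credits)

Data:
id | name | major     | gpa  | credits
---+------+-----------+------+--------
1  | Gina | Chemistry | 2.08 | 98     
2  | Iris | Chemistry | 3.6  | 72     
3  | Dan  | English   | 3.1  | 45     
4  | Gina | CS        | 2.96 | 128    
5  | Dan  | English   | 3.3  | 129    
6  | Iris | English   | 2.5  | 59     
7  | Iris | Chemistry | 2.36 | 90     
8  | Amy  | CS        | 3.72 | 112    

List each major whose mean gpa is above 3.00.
SELECT major, AVG(gpa)
FROM students
GROUP BY major
HAVING AVG(gpa) > 3.00

Result:
  CS: avg=3.34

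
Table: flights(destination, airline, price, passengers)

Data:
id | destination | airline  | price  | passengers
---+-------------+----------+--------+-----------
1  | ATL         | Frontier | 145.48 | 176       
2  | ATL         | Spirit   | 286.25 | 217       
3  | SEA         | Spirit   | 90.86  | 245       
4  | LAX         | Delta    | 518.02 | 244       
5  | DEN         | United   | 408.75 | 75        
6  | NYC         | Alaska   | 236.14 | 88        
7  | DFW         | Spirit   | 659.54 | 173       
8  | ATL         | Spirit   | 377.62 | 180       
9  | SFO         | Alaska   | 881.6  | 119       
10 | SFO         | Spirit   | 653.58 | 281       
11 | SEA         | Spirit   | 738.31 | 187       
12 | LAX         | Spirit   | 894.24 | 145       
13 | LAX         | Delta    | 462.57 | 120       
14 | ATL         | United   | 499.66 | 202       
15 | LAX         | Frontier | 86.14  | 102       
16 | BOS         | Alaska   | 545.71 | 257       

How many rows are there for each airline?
SELECT airline, COUNT(*) as count
FROM flights
GROUP BY airline

Result:
  Alaska: 3
  Delta: 2
  Frontier: 2
  Spirit: 7
  United: 2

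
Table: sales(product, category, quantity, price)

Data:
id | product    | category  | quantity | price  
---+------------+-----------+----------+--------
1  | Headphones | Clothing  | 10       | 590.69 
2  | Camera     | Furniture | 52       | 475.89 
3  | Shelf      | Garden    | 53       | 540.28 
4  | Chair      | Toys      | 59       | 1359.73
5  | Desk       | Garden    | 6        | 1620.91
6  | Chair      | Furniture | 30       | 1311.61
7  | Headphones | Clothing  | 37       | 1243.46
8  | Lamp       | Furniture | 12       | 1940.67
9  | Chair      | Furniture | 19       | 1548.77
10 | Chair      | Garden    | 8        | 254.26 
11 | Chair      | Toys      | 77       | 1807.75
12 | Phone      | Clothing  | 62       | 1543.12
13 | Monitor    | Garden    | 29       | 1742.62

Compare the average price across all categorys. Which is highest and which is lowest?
SELECT category, AVG(price)
FROM sales
GROUP BY category
ORDER BY AVG(price)

All groups:
  Garden: 1039.52
  Clothing: 1125.76
  Furniture: 1319.24
  Toys: 1583.74

Highest: Toys (1583.74)
Lowest: Garden (1039.52)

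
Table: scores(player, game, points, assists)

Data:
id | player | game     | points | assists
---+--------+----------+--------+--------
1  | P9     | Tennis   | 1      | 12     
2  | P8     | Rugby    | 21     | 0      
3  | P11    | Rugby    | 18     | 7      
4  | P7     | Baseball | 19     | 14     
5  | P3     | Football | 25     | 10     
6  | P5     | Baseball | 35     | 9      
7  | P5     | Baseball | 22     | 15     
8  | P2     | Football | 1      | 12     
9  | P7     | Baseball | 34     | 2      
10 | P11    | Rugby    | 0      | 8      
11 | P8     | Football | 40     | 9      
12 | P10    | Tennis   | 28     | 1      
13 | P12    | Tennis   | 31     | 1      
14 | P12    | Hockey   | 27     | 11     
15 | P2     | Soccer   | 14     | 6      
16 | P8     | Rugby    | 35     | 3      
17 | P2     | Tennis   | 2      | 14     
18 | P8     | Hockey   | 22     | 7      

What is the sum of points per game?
SELECT game, SUM(points) as result
FROM scores
GROUP BY game

Result:
  Baseball: 110
  Football: 66
  Hockey: 49
  Rugby: 74
  Soccer: 14
  Tennis: 62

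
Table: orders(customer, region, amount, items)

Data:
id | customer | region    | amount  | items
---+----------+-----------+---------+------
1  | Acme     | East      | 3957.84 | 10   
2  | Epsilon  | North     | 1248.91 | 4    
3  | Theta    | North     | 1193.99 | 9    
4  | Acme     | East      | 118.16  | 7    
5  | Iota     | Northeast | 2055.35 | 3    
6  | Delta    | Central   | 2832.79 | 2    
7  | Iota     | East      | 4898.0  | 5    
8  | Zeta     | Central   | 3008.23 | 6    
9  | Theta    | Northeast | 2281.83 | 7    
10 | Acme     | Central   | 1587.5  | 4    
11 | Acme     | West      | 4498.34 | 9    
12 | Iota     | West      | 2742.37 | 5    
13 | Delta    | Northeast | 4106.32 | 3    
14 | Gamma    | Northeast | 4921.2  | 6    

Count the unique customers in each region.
SELECT region, COUNT(DISTINCT customer)
FROM orders
GROUP BY region

Result:
  Central: 3 distinct
  East: 2 distinct
  North: 2 distinct
  Northeast: 4 distinct
  West: 2 distinct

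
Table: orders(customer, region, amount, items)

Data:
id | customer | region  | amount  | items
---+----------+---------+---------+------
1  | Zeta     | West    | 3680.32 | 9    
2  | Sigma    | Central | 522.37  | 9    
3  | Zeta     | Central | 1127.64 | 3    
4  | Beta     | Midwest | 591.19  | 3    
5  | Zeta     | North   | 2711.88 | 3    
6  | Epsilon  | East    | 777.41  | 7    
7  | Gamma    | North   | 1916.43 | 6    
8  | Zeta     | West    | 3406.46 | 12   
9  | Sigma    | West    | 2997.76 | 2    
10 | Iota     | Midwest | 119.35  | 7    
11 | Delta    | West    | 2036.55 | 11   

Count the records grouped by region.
SELECT region, COUNT(*) as count
FROM orders
GROUP BY region

Result:
  Central: 2
  East: 1
  Midwest: 2
  North: 2
  West: 4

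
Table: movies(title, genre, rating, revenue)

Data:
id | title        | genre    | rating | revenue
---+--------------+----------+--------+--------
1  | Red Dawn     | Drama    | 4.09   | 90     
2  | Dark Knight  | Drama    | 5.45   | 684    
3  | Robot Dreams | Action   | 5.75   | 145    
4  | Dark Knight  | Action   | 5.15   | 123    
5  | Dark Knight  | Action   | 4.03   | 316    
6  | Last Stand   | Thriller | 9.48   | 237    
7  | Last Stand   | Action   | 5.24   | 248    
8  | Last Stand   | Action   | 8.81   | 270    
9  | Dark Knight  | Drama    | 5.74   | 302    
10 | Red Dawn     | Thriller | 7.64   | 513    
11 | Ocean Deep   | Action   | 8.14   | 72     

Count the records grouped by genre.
SELECT genre, COUNT(*) as count
FROM movies
GROUP BY genre

Result:
  Action: 6
  Drama: 3
  Thriller: 2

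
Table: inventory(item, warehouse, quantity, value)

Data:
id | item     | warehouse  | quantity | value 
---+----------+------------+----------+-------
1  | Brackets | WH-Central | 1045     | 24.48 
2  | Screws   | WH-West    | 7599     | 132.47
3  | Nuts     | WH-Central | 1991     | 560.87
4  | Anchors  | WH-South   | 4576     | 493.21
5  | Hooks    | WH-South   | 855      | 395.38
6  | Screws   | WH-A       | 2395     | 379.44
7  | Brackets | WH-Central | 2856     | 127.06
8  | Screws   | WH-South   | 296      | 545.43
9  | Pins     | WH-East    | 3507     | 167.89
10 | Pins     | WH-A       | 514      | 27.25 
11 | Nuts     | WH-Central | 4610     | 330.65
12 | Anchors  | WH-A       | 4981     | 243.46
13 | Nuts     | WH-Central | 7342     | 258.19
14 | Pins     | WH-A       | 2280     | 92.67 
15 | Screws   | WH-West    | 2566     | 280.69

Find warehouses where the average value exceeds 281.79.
SELECT warehouse, AVG(value)
FROM inventory
GROUP BY warehouse
HAVING AVG(value) > 281.79

Result:
  WH-South: avg=478.01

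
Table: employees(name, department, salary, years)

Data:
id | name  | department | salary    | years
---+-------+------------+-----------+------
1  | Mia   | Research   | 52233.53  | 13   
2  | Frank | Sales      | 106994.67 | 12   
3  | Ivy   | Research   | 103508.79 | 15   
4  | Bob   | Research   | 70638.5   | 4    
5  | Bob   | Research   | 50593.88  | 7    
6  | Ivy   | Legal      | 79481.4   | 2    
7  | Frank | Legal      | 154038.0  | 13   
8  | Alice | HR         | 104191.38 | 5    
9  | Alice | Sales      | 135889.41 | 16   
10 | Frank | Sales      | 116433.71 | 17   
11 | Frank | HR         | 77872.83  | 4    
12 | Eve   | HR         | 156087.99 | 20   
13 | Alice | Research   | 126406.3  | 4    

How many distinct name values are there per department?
SELECT department, COUNT(DISTINCT name)
FROM employees
GROUP BY department

Result:
  HR: 3 distinct
  Legal: 2 distinct
  Research: 4 distinct
  Sales: 2 distinct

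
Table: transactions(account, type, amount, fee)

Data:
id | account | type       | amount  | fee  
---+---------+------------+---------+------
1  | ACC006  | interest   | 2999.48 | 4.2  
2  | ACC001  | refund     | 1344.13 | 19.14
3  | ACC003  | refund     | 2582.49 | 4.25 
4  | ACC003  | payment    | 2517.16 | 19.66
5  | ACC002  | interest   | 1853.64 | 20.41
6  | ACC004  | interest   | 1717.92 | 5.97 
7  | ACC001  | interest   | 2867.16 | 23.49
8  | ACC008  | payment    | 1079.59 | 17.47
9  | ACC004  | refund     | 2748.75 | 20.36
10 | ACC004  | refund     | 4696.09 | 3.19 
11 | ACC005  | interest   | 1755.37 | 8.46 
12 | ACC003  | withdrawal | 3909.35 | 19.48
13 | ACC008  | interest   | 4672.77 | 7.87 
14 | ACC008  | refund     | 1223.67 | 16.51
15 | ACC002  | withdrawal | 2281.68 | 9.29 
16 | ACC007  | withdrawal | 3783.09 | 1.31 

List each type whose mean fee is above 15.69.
SELECT type, AVG(fee)
FROM transactions
GROUP BY type
HAVING AVG(fee) > 15.69

Result:
  payment: avg=18.57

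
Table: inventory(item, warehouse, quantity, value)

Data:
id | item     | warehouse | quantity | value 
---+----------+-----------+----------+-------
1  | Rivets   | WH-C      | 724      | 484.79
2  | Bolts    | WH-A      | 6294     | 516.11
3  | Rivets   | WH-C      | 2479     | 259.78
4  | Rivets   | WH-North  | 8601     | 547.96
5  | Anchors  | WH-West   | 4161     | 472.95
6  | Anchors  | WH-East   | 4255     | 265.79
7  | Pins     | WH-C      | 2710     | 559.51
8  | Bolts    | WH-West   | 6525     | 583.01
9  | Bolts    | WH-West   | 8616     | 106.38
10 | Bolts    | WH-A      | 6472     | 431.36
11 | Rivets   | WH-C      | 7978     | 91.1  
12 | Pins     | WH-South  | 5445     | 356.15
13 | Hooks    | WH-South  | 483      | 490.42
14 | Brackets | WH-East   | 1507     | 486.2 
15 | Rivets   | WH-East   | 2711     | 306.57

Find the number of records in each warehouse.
SELECT warehouse, COUNT(*) as count
FROM inventory
GROUP BY warehouse

Result:
  WH-A: 2
  WH-C: 4
  WH-East: 3
  WH-North: 1
  WH-South: 2
  WH-West: 3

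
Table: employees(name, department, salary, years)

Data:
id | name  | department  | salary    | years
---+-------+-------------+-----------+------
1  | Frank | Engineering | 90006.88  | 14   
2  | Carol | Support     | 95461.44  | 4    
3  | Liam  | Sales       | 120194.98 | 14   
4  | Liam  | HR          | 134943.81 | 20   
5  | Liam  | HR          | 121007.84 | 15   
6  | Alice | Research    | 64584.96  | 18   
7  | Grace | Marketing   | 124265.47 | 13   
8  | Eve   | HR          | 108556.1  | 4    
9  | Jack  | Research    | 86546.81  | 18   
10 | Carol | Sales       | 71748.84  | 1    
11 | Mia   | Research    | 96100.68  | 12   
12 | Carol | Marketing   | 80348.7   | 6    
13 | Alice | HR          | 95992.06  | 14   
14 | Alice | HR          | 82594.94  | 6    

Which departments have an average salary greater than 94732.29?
SELECT department, AVG(salary)
FROM employees
GROUP BY department
HAVING AVG(salary) > 94732.29

Result:
  HR: avg=108618.95
  Marketing: avg=102307.09
  Sales: avg=95971.91
  Support: avg=95461.44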